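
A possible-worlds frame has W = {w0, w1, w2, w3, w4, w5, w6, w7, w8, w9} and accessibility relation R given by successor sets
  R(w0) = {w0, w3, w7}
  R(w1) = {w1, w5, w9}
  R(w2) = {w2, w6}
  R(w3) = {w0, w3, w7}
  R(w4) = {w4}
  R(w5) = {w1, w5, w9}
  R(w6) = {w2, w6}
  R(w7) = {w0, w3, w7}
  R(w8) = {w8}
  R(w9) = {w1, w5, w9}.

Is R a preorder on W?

Yes

Reflexive: yes — every world is R-related to itself.
Transitive: yes — every two-step R-path is closed by a direct edge.
So R is a preorder.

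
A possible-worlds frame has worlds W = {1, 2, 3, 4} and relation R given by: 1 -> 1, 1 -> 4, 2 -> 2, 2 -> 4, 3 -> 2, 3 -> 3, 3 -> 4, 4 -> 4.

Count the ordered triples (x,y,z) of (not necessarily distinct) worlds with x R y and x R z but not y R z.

Enumerating: (1,4,1), (2,4,2), (3,2,3), (3,4,2), (3,4,3).

5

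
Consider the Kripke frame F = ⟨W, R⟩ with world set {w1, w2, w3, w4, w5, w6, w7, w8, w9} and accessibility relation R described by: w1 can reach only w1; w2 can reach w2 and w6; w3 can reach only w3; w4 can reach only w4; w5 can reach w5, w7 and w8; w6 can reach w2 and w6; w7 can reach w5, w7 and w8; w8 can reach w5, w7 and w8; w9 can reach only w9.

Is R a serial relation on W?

Serial: yes — every world has a successor (e.g. w1 R w1).

Yes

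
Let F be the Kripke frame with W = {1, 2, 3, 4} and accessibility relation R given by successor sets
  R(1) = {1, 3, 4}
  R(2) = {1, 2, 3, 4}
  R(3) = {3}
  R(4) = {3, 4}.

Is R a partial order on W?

Yes

Reflexive: yes — every world is R-related to itself.
Transitive: yes — every two-step R-path is closed by a direct edge.
Antisymmetric: yes — no distinct pair is related both ways.
So R is a partial order.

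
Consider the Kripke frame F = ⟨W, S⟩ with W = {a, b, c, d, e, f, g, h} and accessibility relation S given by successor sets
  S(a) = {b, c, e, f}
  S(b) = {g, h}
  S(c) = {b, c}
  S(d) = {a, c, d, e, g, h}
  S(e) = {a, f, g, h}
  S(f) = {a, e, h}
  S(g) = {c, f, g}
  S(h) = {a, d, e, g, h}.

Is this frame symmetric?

No

Symmetric: no — a S b but not b S a.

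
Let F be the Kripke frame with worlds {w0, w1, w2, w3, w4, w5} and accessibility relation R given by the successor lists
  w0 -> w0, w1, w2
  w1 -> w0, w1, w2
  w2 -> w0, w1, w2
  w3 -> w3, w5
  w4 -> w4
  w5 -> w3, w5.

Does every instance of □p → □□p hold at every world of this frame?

Yes

Axiom 4 corresponds to the accessibility relation being transitive.
Transitive: yes — every two-step R-path is closed by a direct edge.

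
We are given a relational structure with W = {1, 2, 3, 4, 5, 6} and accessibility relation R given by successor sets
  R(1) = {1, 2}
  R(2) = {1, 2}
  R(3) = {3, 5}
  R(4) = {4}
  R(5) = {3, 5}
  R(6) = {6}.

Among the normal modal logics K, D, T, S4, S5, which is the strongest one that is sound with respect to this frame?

S5

Serial (axiom D): yes — every world has a successor (e.g. 1 R 1).
Reflexive (axiom T): yes — every world is R-related to itself.
Transitive (axiom 4): yes — every two-step R-path is closed by a direct edge.
Euclidean (axiom 5): yes — any two successors of a common world are R-related.
So F validates K, D, T, S4, S5. The strongest is S5.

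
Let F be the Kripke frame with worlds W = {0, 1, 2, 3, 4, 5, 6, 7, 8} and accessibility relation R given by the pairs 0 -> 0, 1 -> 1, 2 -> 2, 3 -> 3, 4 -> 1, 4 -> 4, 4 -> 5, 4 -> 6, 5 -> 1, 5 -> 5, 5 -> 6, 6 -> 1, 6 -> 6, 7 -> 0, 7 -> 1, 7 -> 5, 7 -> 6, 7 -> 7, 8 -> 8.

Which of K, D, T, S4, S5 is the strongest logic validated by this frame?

S4

Serial (axiom D): yes — every world has a successor (e.g. 0 R 0).
Reflexive (axiom T): yes — every world is R-related to itself.
Transitive (axiom 4): yes — every two-step R-path is closed by a direct edge.
Euclidean (axiom 5): no — 4 R 1 and 4 R 5, but not 1 R 5.
So F validates K, D, T, S4; S5 would additionally require R to be Euclidean. The strongest is S4.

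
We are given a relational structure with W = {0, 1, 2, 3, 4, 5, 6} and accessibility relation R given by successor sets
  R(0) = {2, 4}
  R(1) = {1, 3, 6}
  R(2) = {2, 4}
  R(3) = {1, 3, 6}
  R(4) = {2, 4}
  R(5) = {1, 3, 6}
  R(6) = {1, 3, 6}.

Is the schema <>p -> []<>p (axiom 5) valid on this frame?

Yes

The schema 5 characterises exactly the Euclidean frames.
Euclidean: yes — any two successors of a common world are R-related.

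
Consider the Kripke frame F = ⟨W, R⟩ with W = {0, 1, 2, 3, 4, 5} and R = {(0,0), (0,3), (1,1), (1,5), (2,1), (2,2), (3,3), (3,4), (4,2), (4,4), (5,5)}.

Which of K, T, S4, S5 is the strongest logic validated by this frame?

Reflexive (axiom T): yes — every world is R-related to itself.
Transitive (axiom 4): no — 0 R 3 and 3 R 4, but not 0 R 4.
Euclidean (axiom 5): no — 0 R 3 and 0 R 0, but not 3 R 0.
So F validates K, T; S4 would additionally require R to be transitive. The strongest is T.

T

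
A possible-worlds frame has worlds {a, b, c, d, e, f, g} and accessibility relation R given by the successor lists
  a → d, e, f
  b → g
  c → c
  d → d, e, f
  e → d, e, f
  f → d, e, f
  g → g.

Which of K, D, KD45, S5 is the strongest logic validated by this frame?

KD45

Serial (axiom D): yes — every world has a successor (e.g. a R d).
Euclidean (axiom 5): yes — any two successors of a common world are R-related.
Transitive (axiom 4): yes — every two-step R-path is closed by a direct edge.
Reflexive (axiom T): no — a is not related to itself.
So F validates K, D, KD45; S5 would additionally require R to be reflexive. The strongest is KD45.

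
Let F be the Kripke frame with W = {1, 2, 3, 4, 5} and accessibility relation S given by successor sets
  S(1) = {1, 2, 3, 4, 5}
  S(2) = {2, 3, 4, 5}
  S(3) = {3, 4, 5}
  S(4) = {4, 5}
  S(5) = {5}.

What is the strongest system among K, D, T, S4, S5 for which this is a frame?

Serial (axiom D): yes — every world has a successor (e.g. 1 S 1).
Reflexive (axiom T): yes — every world is S-related to itself.
Transitive (axiom 4): yes — every two-step S-path is closed by a direct edge.
Euclidean (axiom 5): no — 1 S 3 and 1 S 2, but not 3 S 2.
So F validates K, D, T, S4; S5 would additionally require S to be Euclidean. The strongest is S4.

S4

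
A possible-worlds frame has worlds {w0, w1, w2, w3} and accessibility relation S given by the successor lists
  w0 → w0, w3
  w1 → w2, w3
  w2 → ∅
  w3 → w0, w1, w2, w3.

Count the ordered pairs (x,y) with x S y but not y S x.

2

Enumerating: (w1,w2), (w3,w2).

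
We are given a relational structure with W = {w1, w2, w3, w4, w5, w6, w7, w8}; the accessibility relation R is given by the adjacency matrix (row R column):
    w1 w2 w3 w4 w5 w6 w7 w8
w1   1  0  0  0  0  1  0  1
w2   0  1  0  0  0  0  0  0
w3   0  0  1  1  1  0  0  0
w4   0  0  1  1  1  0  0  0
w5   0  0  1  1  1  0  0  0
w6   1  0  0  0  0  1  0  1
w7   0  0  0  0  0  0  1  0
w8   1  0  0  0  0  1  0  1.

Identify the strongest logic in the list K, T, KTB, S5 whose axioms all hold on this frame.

Reflexive (axiom T): yes — every world is R-related to itself.
Symmetric (axiom B): yes — every pair in R has its reverse in R.
Euclidean (axiom 5): yes — any two successors of a common world are R-related.
So F validates K, T, KTB, S5. The strongest is S5.

S5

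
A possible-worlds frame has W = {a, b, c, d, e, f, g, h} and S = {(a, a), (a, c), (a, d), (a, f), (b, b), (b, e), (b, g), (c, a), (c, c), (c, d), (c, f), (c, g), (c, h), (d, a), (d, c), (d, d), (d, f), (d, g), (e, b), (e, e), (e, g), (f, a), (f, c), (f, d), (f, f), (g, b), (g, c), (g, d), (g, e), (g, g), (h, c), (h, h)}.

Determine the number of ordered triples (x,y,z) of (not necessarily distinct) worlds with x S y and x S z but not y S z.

Enumerating: (c,a,g), (c,a,h), (c,d,h), (c,f,g), (c,f,h), (c,g,a), (c,g,f), (c,g,h), (c,h,a), (c,h,d), (c,h,f), (c,h,g), … and 12 more.
Total: 24.

24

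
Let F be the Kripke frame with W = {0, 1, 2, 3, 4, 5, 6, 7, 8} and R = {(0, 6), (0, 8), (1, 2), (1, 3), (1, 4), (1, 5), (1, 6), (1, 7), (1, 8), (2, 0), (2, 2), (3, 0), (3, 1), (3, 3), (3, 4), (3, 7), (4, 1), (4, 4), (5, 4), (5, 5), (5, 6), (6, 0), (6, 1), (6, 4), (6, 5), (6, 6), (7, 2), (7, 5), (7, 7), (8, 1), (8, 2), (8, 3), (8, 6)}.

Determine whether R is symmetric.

No

Symmetric: no — 0 R 8 but not 8 R 0.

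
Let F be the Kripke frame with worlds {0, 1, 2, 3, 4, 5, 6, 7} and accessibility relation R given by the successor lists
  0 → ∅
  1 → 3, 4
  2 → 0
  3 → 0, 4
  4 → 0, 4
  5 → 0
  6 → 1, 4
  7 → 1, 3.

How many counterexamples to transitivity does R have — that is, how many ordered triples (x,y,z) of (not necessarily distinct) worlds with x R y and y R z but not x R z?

Enumerating: (1,3,0), (1,4,0), (6,1,3), (6,4,0), (7,1,4), (7,3,0), (7,3,4).

7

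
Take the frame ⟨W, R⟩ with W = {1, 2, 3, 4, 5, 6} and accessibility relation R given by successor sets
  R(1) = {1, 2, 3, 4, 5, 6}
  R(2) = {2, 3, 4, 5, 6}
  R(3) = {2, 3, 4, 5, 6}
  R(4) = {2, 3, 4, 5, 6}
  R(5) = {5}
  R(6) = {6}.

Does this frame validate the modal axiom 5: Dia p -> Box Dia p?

By correspondence theory, 5 is valid on a frame iff R is Euclidean.
Euclidean: no — 1 R 5 and 1 R 2, but not 5 R 2.

No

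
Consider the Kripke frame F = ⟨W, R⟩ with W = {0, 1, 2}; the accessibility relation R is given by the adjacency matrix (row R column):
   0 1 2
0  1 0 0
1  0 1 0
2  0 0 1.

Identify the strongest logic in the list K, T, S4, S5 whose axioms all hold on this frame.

S5

Reflexive (axiom T): yes — every world is R-related to itself.
Transitive (axiom 4): yes — every two-step R-path is closed by a direct edge.
Euclidean (axiom 5): yes — any two successors of a common world are R-related.
So F validates K, T, S4, S5. The strongest is S5.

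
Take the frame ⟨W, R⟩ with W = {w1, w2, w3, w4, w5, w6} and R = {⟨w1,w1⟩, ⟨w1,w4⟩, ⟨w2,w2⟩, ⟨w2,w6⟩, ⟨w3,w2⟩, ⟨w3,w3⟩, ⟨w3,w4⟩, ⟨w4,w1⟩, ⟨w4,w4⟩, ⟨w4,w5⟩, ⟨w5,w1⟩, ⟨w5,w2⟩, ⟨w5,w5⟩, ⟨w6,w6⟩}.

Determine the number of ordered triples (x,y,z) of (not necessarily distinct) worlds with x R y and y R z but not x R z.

Enumerating: (w1,w4,w5), (w3,w2,w6), (w3,w4,w1), (w3,w4,w5), (w4,w5,w2), (w5,w1,w4), (w5,w2,w6).

7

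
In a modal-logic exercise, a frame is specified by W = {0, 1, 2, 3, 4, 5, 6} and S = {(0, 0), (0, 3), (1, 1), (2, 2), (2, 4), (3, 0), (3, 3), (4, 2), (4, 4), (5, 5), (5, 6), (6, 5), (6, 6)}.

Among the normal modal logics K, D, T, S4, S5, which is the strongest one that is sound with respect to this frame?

Serial (axiom D): yes — every world has a successor (e.g. 0 S 0).
Reflexive (axiom T): yes — every world is S-related to itself.
Transitive (axiom 4): yes — every two-step S-path is closed by a direct edge.
Euclidean (axiom 5): yes — any two successors of a common world are S-related.
So F validates K, D, T, S4, S5. The strongest is S5.

S5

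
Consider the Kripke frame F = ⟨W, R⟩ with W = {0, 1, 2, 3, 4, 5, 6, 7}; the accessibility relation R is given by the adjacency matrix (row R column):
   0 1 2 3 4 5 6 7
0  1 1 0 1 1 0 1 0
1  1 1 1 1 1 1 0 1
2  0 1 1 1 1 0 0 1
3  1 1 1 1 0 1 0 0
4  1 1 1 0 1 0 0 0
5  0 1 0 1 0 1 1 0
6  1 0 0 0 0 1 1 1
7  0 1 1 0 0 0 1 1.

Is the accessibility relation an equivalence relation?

No

Reflexive: yes — every world is R-related to itself.
Symmetric: yes — every pair in R has its reverse in R.
Transitive: no — 0 R 1 and 1 R 2, but not 0 R 2.
So R is not an equivalence relation.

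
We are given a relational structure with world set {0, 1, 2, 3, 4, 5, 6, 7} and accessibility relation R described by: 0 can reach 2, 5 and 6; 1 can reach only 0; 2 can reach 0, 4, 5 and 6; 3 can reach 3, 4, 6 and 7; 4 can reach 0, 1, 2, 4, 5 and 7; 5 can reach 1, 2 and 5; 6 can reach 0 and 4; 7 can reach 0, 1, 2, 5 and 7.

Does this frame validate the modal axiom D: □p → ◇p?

Yes

By correspondence theory, D is valid on a frame iff R is serial.
Serial: yes — every world has a successor (e.g. 0 R 2).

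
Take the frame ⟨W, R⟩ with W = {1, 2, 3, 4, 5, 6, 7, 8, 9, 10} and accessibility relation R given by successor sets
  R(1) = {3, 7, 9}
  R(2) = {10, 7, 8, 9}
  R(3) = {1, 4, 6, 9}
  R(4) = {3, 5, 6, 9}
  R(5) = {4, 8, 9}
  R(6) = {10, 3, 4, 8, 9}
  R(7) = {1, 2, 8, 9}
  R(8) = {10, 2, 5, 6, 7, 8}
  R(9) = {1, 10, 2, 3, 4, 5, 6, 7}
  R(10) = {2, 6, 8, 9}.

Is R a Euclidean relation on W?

Euclidean: no — 1 R 3 and 1 R 7, but not 3 R 7.

No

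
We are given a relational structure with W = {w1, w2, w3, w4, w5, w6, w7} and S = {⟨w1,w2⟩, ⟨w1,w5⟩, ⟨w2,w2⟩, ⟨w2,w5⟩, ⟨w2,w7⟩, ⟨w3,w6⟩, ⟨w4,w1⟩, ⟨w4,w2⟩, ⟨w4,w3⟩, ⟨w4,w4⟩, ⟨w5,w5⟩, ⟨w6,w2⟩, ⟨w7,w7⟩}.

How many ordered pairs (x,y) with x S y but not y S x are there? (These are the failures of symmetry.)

Enumerating: (w1,w2), (w1,w5), (w2,w5), (w2,w7), (w3,w6), (w4,w1), (w4,w2), (w4,w3), (w6,w2).

9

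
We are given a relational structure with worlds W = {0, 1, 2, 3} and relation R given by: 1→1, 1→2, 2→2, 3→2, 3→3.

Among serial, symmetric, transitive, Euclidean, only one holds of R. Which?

Serial: no — 0 has no R-successor.
Symmetric: no — 1 R 2 but not 2 R 1.
Transitive: yes — every two-step R-path is closed by a direct edge.
Euclidean: no — 1 R 2 and 1 R 1, but not 2 R 1.
Only transitive holds.

transitive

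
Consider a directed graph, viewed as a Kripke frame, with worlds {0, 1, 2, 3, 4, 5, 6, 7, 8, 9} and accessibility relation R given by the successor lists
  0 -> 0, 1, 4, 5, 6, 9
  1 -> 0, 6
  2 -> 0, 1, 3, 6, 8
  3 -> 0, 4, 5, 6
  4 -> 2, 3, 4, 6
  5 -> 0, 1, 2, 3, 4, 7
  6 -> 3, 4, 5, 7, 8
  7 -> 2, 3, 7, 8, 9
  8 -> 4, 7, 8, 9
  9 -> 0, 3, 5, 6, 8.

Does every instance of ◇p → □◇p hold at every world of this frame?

No

Axiom 5 corresponds to the accessibility relation being Euclidean.
Euclidean: no — 0 R 1 and 0 R 4, but not 1 R 4.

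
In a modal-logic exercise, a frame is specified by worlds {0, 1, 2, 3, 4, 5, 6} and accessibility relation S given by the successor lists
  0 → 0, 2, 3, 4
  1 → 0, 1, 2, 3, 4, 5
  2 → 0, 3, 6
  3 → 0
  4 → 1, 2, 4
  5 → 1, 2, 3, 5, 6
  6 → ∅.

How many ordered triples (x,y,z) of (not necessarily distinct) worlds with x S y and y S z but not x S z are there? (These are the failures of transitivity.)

19

Enumerating: (0,2,6), (0,4,1), (1,2,6), (1,5,6), (2,0,2), (2,0,4), (3,0,2), (3,0,3), (3,0,4), (4,1,0), (4,1,3), (4,1,5), … and 7 more.
Total: 19.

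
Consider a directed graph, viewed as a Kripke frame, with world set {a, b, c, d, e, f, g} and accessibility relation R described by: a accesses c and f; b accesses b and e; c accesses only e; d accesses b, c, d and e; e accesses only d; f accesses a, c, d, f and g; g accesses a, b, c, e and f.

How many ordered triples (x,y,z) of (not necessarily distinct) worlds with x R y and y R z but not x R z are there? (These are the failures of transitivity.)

Enumerating: (a,c,e), (a,f,a), (a,f,d), (a,f,g), (b,e,d), (c,e,d), (e,d,b), (e,d,c), (e,d,e), (f,c,e), (f,d,b), (f,d,e), (f,g,b), (f,g,e), (g,e,d), (g,f,d), (g,f,g).

17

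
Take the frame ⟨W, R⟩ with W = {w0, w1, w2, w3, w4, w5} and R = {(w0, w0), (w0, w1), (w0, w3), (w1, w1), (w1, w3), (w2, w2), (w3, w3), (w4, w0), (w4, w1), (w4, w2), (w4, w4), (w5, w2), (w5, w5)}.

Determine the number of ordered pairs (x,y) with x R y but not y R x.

7

Enumerating: (w0,w1), (w0,w3), (w1,w3), (w4,w0), (w4,w1), (w4,w2), (w5,w2).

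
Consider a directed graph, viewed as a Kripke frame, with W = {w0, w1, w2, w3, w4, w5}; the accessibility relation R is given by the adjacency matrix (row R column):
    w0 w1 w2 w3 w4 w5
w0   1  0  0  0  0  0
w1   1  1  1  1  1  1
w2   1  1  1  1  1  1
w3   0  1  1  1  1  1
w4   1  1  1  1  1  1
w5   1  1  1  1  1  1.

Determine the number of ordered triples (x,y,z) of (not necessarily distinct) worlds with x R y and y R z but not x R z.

4

Enumerating: (w3,w1,w0), (w3,w2,w0), (w3,w4,w0), (w3,w5,w0).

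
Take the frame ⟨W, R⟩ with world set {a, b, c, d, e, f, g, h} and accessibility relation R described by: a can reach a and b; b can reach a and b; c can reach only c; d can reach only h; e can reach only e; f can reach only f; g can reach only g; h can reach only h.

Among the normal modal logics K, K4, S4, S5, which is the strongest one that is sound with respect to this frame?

Transitive (axiom 4): yes — every two-step R-path is closed by a direct edge.
Reflexive (axiom T): no — d is not related to itself.
Euclidean (axiom 5): yes — any two successors of a common world are R-related.
So F validates K, K4; S4 would additionally require R to be reflexive. The strongest is K4.

K4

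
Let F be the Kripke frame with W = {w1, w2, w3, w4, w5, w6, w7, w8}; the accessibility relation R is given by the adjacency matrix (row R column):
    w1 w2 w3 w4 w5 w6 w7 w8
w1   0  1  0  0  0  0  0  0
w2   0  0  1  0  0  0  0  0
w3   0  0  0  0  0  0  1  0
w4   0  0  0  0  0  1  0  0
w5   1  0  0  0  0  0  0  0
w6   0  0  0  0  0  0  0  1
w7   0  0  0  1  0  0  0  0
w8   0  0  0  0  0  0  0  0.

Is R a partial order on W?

No

Reflexive: no — w1 is not related to itself.
Transitive: no — w1 R w2 and w2 R w3, but not w1 R w3.
Antisymmetric: yes — no distinct pair is related both ways.
So R is not a partial order.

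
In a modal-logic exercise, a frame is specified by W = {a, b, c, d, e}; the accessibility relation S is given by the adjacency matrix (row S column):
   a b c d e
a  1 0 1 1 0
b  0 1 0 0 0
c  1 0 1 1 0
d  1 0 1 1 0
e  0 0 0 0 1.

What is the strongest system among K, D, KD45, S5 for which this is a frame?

Serial (axiom D): yes — every world has a successor (e.g. a S a).
Euclidean (axiom 5): yes — any two successors of a common world are S-related.
Transitive (axiom 4): yes — every two-step S-path is closed by a direct edge.
Reflexive (axiom T): yes — every world is S-related to itself.
So F validates K, D, KD45, S5. The strongest is S5.

S5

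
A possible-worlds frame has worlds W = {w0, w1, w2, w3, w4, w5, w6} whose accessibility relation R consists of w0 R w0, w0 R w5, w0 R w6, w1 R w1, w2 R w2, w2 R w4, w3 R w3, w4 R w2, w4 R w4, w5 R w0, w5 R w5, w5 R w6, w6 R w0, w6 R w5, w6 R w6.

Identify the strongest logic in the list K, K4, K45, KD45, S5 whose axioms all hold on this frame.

Transitive (axiom 4): yes — every two-step R-path is closed by a direct edge.
Euclidean (axiom 5): yes — any two successors of a common world are R-related.
Serial (axiom D): yes — every world has a successor (e.g. w0 R w0).
Reflexive (axiom T): yes — every world is R-related to itself.
So F validates K, K4, K45, KD45, S5. The strongest is S5.

S5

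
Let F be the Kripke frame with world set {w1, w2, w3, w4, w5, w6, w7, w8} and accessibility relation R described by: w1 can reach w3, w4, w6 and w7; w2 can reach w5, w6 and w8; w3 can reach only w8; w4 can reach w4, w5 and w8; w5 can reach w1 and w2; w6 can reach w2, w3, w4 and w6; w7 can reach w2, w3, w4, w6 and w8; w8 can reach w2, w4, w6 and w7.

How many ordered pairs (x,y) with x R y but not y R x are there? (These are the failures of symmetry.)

14

Enumerating: (w1,w3), (w1,w4), (w1,w6), (w1,w7), (w3,w8), (w4,w5), (w5,w1), (w6,w3), (w6,w4), (w7,w2), (w7,w3), (w7,w4), (w7,w6), (w8,w6).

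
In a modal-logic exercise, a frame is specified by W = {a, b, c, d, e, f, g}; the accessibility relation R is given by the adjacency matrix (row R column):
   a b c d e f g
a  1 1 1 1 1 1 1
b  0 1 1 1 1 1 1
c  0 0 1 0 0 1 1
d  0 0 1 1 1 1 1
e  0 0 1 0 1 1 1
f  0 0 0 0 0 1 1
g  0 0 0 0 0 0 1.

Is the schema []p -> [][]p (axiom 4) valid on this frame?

Yes

Axiom 4 corresponds to the accessibility relation being transitive.
Transitive: yes — every two-step R-path is closed by a direct edge.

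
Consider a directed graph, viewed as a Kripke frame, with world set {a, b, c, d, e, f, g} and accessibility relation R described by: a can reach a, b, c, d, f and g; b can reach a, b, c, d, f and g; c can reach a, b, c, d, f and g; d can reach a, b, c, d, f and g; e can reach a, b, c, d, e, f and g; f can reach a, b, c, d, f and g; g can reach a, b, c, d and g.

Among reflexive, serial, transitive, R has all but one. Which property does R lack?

transitive

Reflexive: yes — every world is R-related to itself.
Serial: yes — every world has a successor (e.g. a R a).
Transitive: no — g R a and a R f, but not g R f.
Only transitive fails.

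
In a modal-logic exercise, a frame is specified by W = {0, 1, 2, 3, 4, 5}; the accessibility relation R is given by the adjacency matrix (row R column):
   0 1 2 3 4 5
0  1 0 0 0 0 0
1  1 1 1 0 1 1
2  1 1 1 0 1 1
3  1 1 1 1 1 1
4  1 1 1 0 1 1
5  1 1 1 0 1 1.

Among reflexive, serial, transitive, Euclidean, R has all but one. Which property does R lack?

Euclidean

Reflexive: yes — every world is R-related to itself.
Serial: yes — every world has a successor (e.g. 0 R 0).
Transitive: yes — every two-step R-path is closed by a direct edge.
Euclidean: no — 1 R 0 and 1 R 2, but not 0 R 2.
Only Euclidean fails.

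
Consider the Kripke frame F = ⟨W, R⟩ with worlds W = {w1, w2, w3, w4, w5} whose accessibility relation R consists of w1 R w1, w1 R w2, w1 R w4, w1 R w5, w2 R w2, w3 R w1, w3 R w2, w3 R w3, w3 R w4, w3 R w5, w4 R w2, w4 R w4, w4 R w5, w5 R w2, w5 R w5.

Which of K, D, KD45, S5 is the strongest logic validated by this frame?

Serial (axiom D): yes — every world has a successor (e.g. w1 R w1).
Euclidean (axiom 5): no — w1 R w2 and w1 R w4, but not w2 R w4.
Transitive (axiom 4): yes — every two-step R-path is closed by a direct edge.
Reflexive (axiom T): yes — every world is R-related to itself.
So F validates K, D; KD45 would additionally require R to be Euclidean. The strongest is D.

D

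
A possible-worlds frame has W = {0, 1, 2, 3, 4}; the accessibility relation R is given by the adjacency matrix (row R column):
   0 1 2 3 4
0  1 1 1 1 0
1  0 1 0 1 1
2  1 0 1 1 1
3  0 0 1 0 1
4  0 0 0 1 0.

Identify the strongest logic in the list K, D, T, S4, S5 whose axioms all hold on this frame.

D

Serial (axiom D): yes — every world has a successor (e.g. 0 R 0).
Reflexive (axiom T): no — 3 is not related to itself.
Transitive (axiom 4): no — 0 R 1 and 1 R 4, but not 0 R 4.
Euclidean (axiom 5): no — 0 R 1 and 0 R 2, but not 1 R 2.
So F validates K, D; T would additionally require R to be reflexive. The strongest is D.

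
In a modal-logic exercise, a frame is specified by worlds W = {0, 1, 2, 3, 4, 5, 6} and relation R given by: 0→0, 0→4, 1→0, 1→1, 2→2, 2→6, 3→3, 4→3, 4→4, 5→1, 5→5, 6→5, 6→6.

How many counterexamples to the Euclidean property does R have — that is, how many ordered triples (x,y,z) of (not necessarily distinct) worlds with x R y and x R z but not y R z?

6

Enumerating: (0,4,0), (1,0,1), (2,6,2), (4,3,4), (5,1,5), (6,5,6).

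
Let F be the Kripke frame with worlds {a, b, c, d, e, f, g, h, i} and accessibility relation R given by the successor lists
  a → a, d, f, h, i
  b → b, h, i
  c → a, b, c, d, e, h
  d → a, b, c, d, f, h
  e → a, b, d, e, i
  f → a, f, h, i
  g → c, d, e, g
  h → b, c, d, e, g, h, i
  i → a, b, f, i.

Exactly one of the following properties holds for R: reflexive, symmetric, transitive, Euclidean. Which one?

reflexive

Reflexive: yes — every world is R-related to itself.
Symmetric: no — a R h but not h R a.
Transitive: no — a R d and d R b, but not a R b.
Euclidean: no — a R d and a R i, but not d R i.
Only reflexive holds.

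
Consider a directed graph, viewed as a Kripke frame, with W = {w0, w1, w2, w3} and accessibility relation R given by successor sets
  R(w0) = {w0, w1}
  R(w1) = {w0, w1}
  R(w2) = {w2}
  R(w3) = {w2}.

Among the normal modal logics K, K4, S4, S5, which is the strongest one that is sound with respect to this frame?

Transitive (axiom 4): yes — every two-step R-path is closed by a direct edge.
Reflexive (axiom T): no — w3 is not related to itself.
Euclidean (axiom 5): yes — any two successors of a common world are R-related.
So F validates K, K4; S4 would additionally require R to be reflexive. The strongest is K4.

K4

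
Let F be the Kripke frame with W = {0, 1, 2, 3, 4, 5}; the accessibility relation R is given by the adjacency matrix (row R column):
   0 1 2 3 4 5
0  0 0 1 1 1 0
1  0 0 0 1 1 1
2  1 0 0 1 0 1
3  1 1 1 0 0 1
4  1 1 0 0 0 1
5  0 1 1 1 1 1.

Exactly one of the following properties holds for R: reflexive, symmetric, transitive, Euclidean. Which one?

Reflexive: no — 0 is not related to itself.
Symmetric: yes — every pair in R has its reverse in R.
Transitive: no — 0 R 2 and 2 R 5, but not 0 R 5.
Euclidean: no — 0 R 2 and 0 R 4, but not 2 R 4.
Only symmetric holds.

symmetric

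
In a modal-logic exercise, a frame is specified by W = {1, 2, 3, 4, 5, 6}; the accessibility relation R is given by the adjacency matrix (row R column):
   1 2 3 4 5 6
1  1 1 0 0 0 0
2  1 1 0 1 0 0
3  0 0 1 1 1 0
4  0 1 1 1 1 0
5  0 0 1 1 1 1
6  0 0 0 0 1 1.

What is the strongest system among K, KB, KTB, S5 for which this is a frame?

Symmetric (axiom B): yes — every pair in R has its reverse in R.
Reflexive (axiom T): yes — every world is R-related to itself.
Euclidean (axiom 5): no — 2 R 1 and 2 R 4, but not 1 R 4.
So F validates K, KB, KTB; S5 would additionally require R to be Euclidean. The strongest is KTB.

KTB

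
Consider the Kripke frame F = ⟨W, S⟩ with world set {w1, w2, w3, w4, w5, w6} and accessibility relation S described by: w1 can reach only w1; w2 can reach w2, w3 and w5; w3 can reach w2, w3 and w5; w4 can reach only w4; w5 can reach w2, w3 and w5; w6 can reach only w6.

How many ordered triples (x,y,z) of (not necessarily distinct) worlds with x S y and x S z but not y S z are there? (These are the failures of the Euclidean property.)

0

S is Euclidean; there are no such tuples.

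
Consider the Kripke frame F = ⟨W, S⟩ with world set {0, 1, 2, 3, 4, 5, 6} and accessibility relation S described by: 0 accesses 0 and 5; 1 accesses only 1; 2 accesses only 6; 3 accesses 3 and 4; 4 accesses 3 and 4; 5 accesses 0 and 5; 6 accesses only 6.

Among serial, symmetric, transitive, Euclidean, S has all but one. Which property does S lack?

Serial: yes — every world has a successor (e.g. 0 S 0).
Symmetric: no — 2 S 6 but not 6 S 2.
Transitive: yes — every two-step S-path is closed by a direct edge.
Euclidean: yes — any two successors of a common world are S-related.
Only symmetric fails.

symmetric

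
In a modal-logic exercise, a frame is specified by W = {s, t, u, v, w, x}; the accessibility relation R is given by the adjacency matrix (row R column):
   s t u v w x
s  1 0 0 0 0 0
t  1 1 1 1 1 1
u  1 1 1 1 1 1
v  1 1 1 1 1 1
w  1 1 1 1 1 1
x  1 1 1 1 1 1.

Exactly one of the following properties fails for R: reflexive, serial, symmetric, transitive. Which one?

symmetric

Reflexive: yes — every world is R-related to itself.
Serial: yes — every world has a successor (e.g. s R s).
Symmetric: no — t R s but not s R t.
Transitive: yes — every two-step R-path is closed by a direct edge.
Only symmetric fails.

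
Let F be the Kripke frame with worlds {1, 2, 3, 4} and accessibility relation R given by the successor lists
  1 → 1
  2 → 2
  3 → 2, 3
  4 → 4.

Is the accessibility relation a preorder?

Reflexive: yes — every world is R-related to itself.
Transitive: yes — every two-step R-path is closed by a direct edge.
So R is a preorder.

Yes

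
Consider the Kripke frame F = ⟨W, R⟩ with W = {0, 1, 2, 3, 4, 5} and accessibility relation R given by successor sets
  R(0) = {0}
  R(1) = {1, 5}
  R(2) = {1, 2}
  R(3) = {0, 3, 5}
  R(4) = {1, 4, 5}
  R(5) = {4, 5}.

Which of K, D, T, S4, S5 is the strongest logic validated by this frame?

Serial (axiom D): yes — every world has a successor (e.g. 0 R 0).
Reflexive (axiom T): yes — every world is R-related to itself.
Transitive (axiom 4): no — 1 R 5 and 5 R 4, but not 1 R 4.
Euclidean (axiom 5): no — 3 R 0 and 3 R 5, but not 0 R 5.
So F validates K, D, T; S4 would additionally require R to be transitive. The strongest is T.

T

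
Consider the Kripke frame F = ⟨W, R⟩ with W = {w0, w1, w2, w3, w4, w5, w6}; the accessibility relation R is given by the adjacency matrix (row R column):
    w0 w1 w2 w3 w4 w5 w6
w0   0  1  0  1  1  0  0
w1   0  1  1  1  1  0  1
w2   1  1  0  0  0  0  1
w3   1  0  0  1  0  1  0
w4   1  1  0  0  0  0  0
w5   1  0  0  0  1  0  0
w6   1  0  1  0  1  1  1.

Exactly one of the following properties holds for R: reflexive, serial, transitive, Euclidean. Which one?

serial

Reflexive: no — w0 is not related to itself.
Serial: yes — every world has a successor (e.g. w0 R w1).
Transitive: no — w0 R w1 and w1 R w2, but not w0 R w2.
Euclidean: no — w0 R w3 and w0 R w1, but not w3 R w1.
Only serial holds.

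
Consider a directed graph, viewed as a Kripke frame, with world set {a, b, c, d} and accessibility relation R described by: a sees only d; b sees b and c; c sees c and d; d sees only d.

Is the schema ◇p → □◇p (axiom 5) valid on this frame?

No

By correspondence theory, 5 is valid on a frame iff R is Euclidean.
Euclidean: no — b R c and b R b, but not c R b.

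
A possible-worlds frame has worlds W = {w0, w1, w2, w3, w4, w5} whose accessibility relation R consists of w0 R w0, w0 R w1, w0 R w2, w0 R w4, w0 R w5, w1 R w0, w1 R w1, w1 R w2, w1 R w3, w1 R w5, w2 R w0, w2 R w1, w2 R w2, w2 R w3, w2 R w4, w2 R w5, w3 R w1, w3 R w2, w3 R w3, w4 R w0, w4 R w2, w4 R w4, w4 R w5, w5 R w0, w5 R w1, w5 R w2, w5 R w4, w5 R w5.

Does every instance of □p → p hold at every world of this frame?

By correspondence theory, T is valid on a frame iff R is reflexive.
Reflexive: yes — every world is R-related to itself.

Yes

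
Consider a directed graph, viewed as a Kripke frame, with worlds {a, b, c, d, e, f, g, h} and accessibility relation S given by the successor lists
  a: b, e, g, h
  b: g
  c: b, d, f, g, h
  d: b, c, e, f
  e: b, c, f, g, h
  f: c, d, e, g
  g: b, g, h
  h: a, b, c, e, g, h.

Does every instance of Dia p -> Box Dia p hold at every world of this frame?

No

Axiom 5 corresponds to the accessibility relation being Euclidean.
Euclidean: no — a S b and a S e, but not b S e.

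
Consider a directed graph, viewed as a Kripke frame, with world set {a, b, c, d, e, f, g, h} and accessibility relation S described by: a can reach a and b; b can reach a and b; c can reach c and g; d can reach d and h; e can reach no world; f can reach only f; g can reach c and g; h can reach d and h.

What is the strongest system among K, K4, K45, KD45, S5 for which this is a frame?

Transitive (axiom 4): yes — every two-step S-path is closed by a direct edge.
Euclidean (axiom 5): yes — any two successors of a common world are S-related.
Serial (axiom D): no — e has no S-successor.
Reflexive (axiom T): no — e is not related to itself.
So F validates K, K4, K45; KD45 would additionally require S to be serial. The strongest is K45.

K45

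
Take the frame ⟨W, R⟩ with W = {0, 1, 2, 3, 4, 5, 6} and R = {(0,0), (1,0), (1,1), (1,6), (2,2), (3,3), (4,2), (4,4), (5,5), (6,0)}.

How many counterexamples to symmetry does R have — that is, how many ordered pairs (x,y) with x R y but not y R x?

4

Enumerating: (1,0), (1,6), (4,2), (6,0).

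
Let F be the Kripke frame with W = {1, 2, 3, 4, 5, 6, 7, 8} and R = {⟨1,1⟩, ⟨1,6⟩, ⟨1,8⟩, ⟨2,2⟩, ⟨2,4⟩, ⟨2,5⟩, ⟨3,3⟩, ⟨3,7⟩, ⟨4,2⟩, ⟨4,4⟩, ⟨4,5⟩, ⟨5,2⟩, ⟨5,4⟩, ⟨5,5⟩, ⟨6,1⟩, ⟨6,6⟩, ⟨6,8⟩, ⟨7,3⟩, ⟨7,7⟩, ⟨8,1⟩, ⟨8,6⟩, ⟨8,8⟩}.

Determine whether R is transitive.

Transitive: yes — every two-step R-path is closed by a direct edge.

Yes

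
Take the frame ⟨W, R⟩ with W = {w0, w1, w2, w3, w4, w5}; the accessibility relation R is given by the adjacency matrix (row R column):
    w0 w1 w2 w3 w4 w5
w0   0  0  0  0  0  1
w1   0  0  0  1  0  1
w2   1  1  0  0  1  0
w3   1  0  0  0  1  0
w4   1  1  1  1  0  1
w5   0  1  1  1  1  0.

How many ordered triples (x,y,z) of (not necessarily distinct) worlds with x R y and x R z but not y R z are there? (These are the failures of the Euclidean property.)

Enumerating: (w0,w5,w5), (w1,w3,w3), (w1,w3,w5), (w1,w5,w5), (w2,w0,w0), (w2,w0,w1), (w2,w0,w4), (w2,w1,w0), (w2,w1,w1), (w2,w1,w4), (w2,w4,w4), (w3,w0,w0), … and 27 more.
Total: 39.

39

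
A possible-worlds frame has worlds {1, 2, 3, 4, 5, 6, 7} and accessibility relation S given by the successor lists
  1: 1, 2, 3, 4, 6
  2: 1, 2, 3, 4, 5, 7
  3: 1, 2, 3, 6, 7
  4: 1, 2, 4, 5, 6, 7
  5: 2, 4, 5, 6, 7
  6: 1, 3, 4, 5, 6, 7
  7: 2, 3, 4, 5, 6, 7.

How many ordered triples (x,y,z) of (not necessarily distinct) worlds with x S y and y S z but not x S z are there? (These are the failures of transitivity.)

38

Enumerating: (1,2,5), (1,2,7), (1,3,7), (1,4,5), (1,4,7), (1,6,5), (1,6,7), (2,1,6), (2,3,6), (2,4,6), (2,5,6), (2,7,6), … and 26 more.
Total: 38.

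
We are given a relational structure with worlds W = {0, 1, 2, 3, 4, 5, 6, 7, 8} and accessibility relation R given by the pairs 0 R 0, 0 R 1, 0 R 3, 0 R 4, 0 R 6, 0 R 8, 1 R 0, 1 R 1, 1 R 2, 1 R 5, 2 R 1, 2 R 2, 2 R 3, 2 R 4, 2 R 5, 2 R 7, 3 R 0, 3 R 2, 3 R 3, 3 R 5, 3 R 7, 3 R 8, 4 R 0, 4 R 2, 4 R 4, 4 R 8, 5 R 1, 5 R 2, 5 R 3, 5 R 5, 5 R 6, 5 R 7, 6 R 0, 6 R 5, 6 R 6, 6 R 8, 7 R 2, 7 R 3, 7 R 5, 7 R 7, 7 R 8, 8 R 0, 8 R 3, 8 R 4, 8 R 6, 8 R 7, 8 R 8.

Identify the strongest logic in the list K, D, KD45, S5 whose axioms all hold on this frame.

D

Serial (axiom D): yes — every world has a successor (e.g. 0 R 0).
Euclidean (axiom 5): no — 0 R 1 and 0 R 3, but not 1 R 3.
Transitive (axiom 4): no — 0 R 1 and 1 R 2, but not 0 R 2.
Reflexive (axiom T): yes — every world is R-related to itself.
So F validates K, D; KD45 would additionally require R to be Euclidean and transitive. The strongest is D.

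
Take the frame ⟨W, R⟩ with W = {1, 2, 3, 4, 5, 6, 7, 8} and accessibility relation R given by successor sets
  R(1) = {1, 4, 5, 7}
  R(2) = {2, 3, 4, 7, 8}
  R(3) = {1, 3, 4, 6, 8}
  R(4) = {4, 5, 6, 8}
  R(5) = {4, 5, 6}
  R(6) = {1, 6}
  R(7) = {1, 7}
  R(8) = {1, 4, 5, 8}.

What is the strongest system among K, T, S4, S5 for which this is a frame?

Reflexive (axiom T): yes — every world is R-related to itself.
Transitive (axiom 4): no — 1 R 4 and 4 R 6, but not 1 R 6.
Euclidean (axiom 5): no — 1 R 4 and 1 R 7, but not 4 R 7.
So F validates K, T; S4 would additionally require R to be transitive. The strongest is T.

T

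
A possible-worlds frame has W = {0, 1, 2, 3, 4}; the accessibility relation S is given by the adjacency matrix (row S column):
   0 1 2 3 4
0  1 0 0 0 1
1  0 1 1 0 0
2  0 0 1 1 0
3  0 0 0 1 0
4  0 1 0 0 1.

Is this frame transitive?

Transitive: no — 0 S 4 and 4 S 1, but not 0 S 1.

No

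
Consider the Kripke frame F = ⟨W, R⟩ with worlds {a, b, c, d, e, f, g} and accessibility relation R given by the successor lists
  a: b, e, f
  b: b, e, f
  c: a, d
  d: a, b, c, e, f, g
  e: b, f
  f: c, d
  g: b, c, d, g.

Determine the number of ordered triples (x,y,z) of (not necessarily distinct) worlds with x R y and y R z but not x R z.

30

Enumerating: (a,f,c), (a,f,d), (b,f,c), (b,f,d), (c,a,b), (c,a,e), (c,a,f), (c,d,b), (c,d,c), (c,d,e), (c,d,f), (c,d,g), … and 18 more.
Total: 30.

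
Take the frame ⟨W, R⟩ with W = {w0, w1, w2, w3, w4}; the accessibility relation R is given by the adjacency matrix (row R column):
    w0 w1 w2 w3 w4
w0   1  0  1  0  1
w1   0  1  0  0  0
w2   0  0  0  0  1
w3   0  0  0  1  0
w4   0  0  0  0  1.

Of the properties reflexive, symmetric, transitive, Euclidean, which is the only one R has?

Reflexive: no — w2 is not related to itself.
Symmetric: no — w0 R w2 but not w2 R w0.
Transitive: yes — every two-step R-path is closed by a direct edge.
Euclidean: no — w0 R w4 and w0 R w2, but not w4 R w2.
Only transitive holds.

transitive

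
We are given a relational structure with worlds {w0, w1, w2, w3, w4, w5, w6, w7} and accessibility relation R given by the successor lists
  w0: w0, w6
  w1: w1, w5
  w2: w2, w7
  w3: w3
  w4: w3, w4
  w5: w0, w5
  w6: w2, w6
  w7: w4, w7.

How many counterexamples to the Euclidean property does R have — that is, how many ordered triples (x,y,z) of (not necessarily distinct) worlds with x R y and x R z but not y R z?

Enumerating: (w0,w6,w0), (w1,w5,w1), (w2,w7,w2), (w4,w3,w4), (w5,w0,w5), (w6,w2,w6), (w7,w4,w7).

7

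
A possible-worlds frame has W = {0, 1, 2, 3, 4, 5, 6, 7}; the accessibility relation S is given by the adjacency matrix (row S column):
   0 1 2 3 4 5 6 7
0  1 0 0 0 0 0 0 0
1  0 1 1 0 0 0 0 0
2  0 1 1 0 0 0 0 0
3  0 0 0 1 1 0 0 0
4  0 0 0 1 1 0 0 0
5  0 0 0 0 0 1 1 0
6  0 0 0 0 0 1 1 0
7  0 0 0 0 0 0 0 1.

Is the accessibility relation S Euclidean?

Yes

Euclidean: yes — any two successors of a common world are S-related.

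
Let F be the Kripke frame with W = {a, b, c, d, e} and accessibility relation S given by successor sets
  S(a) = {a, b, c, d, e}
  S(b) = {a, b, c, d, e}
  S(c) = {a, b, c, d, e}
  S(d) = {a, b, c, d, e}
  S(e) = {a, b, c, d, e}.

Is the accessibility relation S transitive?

Transitive: yes — every two-step S-path is closed by a direct edge.

Yes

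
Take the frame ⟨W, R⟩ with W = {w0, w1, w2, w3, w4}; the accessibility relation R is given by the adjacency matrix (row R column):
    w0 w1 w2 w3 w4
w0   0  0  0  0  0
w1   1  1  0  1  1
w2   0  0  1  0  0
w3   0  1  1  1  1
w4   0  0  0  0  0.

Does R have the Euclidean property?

No

Euclidean: no — w1 R w0 and w1 R w3, but not w0 R w3.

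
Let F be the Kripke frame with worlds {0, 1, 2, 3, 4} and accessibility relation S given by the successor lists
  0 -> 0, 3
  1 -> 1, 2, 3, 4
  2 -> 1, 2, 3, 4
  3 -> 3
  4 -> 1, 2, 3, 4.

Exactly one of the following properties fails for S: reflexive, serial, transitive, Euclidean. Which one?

Reflexive: yes — every world is S-related to itself.
Serial: yes — every world has a successor (e.g. 0 S 0).
Transitive: yes — every two-step S-path is closed by a direct edge.
Euclidean: no — 1 S 3 and 1 S 2, but not 3 S 2.
Only Euclidean fails.

Euclidean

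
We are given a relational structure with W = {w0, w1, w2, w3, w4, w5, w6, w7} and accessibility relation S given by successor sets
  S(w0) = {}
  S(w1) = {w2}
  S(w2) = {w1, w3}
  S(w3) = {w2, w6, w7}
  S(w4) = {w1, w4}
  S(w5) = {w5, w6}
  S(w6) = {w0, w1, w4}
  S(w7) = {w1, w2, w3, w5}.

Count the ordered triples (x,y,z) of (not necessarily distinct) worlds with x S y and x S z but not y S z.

Enumerating: (w1,w2,w2), (w2,w1,w1), (w2,w1,w3), (w2,w3,w1), (w2,w3,w3), (w3,w2,w2), (w3,w2,w6), (w3,w2,w7), (w3,w6,w2), (w3,w6,w6), (w3,w6,w7), (w3,w7,w6), … and 23 more.
Total: 35.

35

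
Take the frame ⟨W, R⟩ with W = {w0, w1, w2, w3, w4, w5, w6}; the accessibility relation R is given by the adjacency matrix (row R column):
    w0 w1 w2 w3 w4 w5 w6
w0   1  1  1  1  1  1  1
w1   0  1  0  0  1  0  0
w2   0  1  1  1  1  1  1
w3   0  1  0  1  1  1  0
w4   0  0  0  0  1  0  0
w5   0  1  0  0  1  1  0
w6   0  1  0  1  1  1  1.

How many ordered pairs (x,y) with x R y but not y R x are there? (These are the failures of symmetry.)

21

Enumerating: (w0,w1), (w0,w2), (w0,w3), (w0,w4), (w0,w5), (w0,w6), (w1,w4), (w2,w1), (w2,w3), (w2,w4), (w2,w5), (w2,w6), … and 9 more.
Total: 21.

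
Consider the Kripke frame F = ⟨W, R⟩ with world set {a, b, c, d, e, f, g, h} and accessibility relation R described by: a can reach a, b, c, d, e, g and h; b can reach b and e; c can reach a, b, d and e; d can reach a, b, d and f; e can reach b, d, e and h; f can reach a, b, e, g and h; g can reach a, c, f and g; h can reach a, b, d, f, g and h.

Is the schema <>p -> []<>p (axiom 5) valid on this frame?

By correspondence theory, 5 is valid on a frame iff R is Euclidean.
Euclidean: no — a R b and a R c, but not b R c.

No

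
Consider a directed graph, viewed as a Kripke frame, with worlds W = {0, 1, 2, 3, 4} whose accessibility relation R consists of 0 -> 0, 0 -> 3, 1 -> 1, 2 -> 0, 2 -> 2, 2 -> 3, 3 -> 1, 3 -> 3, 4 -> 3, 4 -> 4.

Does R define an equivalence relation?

Reflexive: yes — every world is R-related to itself.
Symmetric: no — 0 R 3 but not 3 R 0.
Transitive: no — 0 R 3 and 3 R 1, but not 0 R 1.
So R is not an equivalence relation.

No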